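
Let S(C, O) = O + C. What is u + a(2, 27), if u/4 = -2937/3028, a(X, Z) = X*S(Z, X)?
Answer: 40969/757 ≈ 54.120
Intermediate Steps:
S(C, O) = C + O
a(X, Z) = X*(X + Z) (a(X, Z) = X*(Z + X) = X*(X + Z))
u = -2937/757 (u = 4*(-2937/3028) = -2937/757 ≈ -3.8798)
u + a(2, 27) = -2937/757 + 2*(2 + 27) = -2937/757 + 2*29 = -2937/757 + 58 = 40969/757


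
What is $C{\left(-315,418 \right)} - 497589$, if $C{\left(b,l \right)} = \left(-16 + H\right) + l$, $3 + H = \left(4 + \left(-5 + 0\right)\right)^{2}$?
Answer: $-497189$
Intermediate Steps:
$H = -2$ ($H = -3 + \left(4 + \left(-5 + 0\right)\right)^{2} = -3 + \left(4 - 5\right)^{2} = -3 + \left(-1\right)^{2} = -3 + 1 = -2$)
$C{\left(b,l \right)} = -18 + l$ ($C{\left(b,l \right)} = \left(-16 - 2\right) + l = -18 + l$)
$C{\left(-315,418 \right)} - 497589 = \left(-18 + 418\right) - 497589 = 400 - 497589 = -497189$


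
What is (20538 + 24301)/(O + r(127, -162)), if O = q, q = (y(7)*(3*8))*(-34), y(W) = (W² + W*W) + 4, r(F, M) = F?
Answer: -44839/83105 ≈ -0.53955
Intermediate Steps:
y(W) = 4 + 2*W² (y(W) = (W² + W²) + 4 = 2*W² + 4 = 4 + 2*W²)
q = -83232 (q = ((4 + 2*7²)*(3*8))*(-34) = ((4 + 2*49)*24)*(-34) = ((4 + 98)*24)*(-34) = (102*24)*(-34) = 2448*(-34) = -83232)
O = -83232
(20538 + 24301)/(O + r(127, -162)) = (20538 + 24301)/(-83232 + 127) = 44839/(-83105) = 44839*(-1/83105) = -44839/83105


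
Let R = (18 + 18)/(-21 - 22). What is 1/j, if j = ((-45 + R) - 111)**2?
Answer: 1849/45481536 ≈ 4.0654e-5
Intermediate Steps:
R = -36/43 (R = 36/(-43) = 36*(-1/43) = -36/43 ≈ -0.83721)
j = 45481536/1849 (j = ((-45 - 36/43) - 111)**2 = (-1971/43 - 111)**2 = (-6744/43)**2 = 45481536/1849 ≈ 24598.)
1/j = 1/(45481536/1849) = 1849/45481536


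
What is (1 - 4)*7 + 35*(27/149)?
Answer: -2184/149 ≈ -14.658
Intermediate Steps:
(1 - 4)*7 + 35*(27/149) = -3*7 + 35*(27*(1/149)) = -21 + 35*(27/149) = -21 + 945/149 = -2184/149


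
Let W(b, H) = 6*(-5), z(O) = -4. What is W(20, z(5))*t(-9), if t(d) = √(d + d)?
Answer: -90*I*√2 ≈ -127.28*I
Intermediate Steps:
t(d) = √2*√d (t(d) = √(2*d) = √2*√d)
W(b, H) = -30
W(20, z(5))*t(-9) = -30*√2*√(-9) = -30*√2*3*I = -90*I*√2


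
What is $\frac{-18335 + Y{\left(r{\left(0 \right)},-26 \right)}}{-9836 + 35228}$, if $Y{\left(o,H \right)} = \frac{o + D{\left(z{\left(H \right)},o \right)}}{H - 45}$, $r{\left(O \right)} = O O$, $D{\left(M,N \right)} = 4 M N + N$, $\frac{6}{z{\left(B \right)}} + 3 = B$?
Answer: $- \frac{18335}{25392} \approx -0.72208$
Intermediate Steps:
$z{\left(B \right)} = \frac{6}{-3 + B}$
$D{\left(M,N \right)} = N + 4 M N$ ($D{\left(M,N \right)} = 4 M N + N = N + 4 M N$)
$r{\left(O \right)} = O^{2}$
$Y{\left(o,H \right)} = \frac{o + o \left(1 + \frac{24}{-3 + H}\right)}{-45 + H}$ ($Y{\left(o,H \right)} = \frac{o + o \left(1 + 4 \frac{6}{-3 + H}\right)}{H - 45} = \frac{o + o \left(1 + \frac{24}{-3 + H}\right)}{-45 + H}$)
$\frac{-18335 + Y{\left(r{\left(0 \right)},-26 \right)}}{-9836 + 35228} = \frac{-18335 + \frac{2 \cdot 0^{2} \left(9 - 26\right)}{\left(-45 - 26\right) \left(-3 - 26\right)}}{-9836 + 35228} = \frac{-18335 + 2 \cdot 0 \frac{1}{-71} \frac{1}{-29} \left(-17\right)}{25392} = \left(-18335 + 2 \cdot 0 \left(- \frac{1}{71}\right) \left(- \frac{1}{29}\right) \left(-17\right)\right) \frac{1}{25392} = \left(-18335 + 0\right) \frac{1}{25392} = \left(-18335\right) \frac{1}{25392} = - \frac{18335}{25392}$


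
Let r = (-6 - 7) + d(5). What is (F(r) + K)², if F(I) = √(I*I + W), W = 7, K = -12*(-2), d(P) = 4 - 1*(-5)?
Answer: (24 + √23)² ≈ 829.20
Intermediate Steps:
d(P) = 9 (d(P) = 4 + 5 = 9)
K = 24
r = -4 (r = (-6 - 7) + 9 = -13 + 9 = -4)
F(I) = √(7 + I²) (F(I) = √(I*I + 7) = √(I² + 7) = √(7 + I²))
(F(r) + K)² = (√(7 + (-4)²) + 24)² = (√(7 + 16) + 24)² = (√23 + 24)² = (24 + √23)²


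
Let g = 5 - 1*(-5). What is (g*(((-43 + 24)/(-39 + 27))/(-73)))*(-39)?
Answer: 1235/146 ≈ 8.4589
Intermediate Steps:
g = 10 (g = 5 + 5 = 10)
(g*(((-43 + 24)/(-39 + 27))/(-73)))*(-39) = (10*(((-43 + 24)/(-39 + 27))/(-73)))*(-39) = (10*(-19/(-12)*(-1/73)))*(-39) = (10*(-19*(-1/12)*(-1/73)))*(-39) = (10*((19/12)*(-1/73)))*(-39) = (10*(-19/876))*(-39) = -95/438*(-39) = 1235/146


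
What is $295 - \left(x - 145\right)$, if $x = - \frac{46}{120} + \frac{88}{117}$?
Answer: $\frac{1028737}{2340} \approx 439.63$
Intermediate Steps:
$x = \frac{863}{2340}$ ($x = \left(-46\right) \frac{1}{120} + 88 \cdot \frac{1}{117} = - \frac{23}{60} + \frac{88}{117} = \frac{863}{2340} \approx 0.3688$)
$295 - \left(x - 145\right) = 295 - \left(\frac{863}{2340} - 145\right) = 295 - - \frac{338437}{2340} = 295 + \frac{338437}{2340} = \frac{1028737}{2340}$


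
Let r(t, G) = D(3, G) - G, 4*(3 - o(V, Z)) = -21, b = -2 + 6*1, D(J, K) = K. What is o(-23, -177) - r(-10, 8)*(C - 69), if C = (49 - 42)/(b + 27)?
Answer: 33/4 ≈ 8.2500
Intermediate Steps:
b = 4 (b = -2 + 6 = 4)
C = 7/31 (C = (49 - 42)/(4 + 27) = 7/31 ≈ 0.22581)
o(V, Z) = 33/4 (o(V, Z) = 3 - ¼*(-21) = 3 + 21/4 = 33/4)
r(t, G) = 0 (r(t, G) = G - G = 0)
o(-23, -177) - r(-10, 8)*(C - 69) = 33/4 - 0*(7/31 - 69) = 33/4 - 0*(-2132)/31 = 33/4 - 1*0 = 33/4 + 0 = 33/4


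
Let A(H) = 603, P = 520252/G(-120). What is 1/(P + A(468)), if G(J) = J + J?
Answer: -60/93883 ≈ -0.00063909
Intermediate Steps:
G(J) = 2*J
P = -130063/60 (P = 520252/((2*(-120))) = 520252/(-240) = 520252*(-1/240) = -130063/60 ≈ -2167.7)
1/(P + A(468)) = 1/(-130063/60 + 603) = 1/(-93883/60) = -60/93883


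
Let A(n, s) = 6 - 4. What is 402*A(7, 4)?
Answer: 804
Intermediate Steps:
A(n, s) = 2
402*A(7, 4) = 402*2 = 804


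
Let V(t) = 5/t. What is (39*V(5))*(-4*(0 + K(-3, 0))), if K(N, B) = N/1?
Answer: 468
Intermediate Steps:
K(N, B) = N (K(N, B) = N*1 = N)
(39*V(5))*(-4*(0 + K(-3, 0))) = (39*(5/5))*(-4*(0 - 3)) = (39*(5*(⅕)))*(-4*(-3)) = (39*1)*12 = 39*12 = 468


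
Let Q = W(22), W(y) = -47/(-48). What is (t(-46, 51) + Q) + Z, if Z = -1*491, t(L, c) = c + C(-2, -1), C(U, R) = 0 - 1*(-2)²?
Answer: -21265/48 ≈ -443.02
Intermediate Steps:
W(y) = 47/48 (W(y) = -47*(-1/48) = 47/48)
C(U, R) = -4 (C(U, R) = 0 - 1*4 = 0 - 4 = -4)
Q = 47/48 ≈ 0.97917
t(L, c) = -4 + c (t(L, c) = c - 4 = -4 + c)
Z = -491
(t(-46, 51) + Q) + Z = ((-4 + 51) + 47/48) - 491 = (47 + 47/48) - 491 = 2303/48 - 491 = -21265/48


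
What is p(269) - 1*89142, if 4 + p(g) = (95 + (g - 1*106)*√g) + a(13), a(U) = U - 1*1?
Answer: -89039 + 163*√269 ≈ -86366.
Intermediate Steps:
a(U) = -1 + U (a(U) = U - 1 = -1 + U)
p(g) = 103 + √g*(-106 + g) (p(g) = -4 + ((95 + (g - 1*106)*√g) + (-1 + 13)) = -4 + ((95 + (g - 106)*√g) + 12) = -4 + ((95 + (-106 + g)*√g) + 12) = -4 + ((95 + √g*(-106 + g)) + 12) = -4 + (107 + √g*(-106 + g)) = 103 + √g*(-106 + g))
p(269) - 1*89142 = (103 + 269^(3/2) - 106*√269) - 1*89142 = (103 + 269*√269 - 106*√269) - 89142 = (103 + 163*√269) - 89142 = -89039 + 163*√269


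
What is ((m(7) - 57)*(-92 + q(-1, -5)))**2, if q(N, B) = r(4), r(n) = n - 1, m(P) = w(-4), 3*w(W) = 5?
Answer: 218271076/9 ≈ 2.4252e+7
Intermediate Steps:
w(W) = 5/3 (w(W) = (1/3)*5 = 5/3)
m(P) = 5/3
r(n) = -1 + n
q(N, B) = 3 (q(N, B) = -1 + 4 = 3)
((m(7) - 57)*(-92 + q(-1, -5)))**2 = ((5/3 - 57)*(-92 + 3))**2 = (-166/3*(-89))**2 = (14774/3)**2 = 218271076/9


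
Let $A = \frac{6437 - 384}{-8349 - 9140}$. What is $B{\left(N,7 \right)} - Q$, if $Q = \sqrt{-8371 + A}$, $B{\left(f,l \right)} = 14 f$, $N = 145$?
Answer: $2030 - \frac{2 i \sqrt{640125697202}}{17489} \approx 2030.0 - 91.495 i$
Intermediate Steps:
$A = - \frac{6053}{17489}$ ($A = \frac{6053}{-17489} = 6053 \left(- \frac{1}{17489}\right) = - \frac{6053}{17489} \approx -0.3461$)
$Q = \frac{2 i \sqrt{640125697202}}{17489}$ ($Q = \sqrt{-8371 - \frac{6053}{17489}} = \sqrt{- \frac{146406472}{17489}} = \frac{2 i \sqrt{640125697202}}{17489} \approx 91.495 i$)
$B{\left(N,7 \right)} - Q = 14 \cdot 145 - \frac{2 i \sqrt{640125697202}}{17489} = 2030 - \frac{2 i \sqrt{640125697202}}{17489}$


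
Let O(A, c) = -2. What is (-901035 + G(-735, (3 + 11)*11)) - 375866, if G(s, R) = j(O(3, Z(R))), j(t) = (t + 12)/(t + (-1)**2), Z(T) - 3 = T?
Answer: -1276911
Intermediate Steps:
Z(T) = 3 + T
j(t) = (12 + t)/(1 + t) (j(t) = (12 + t)/(t + 1) = (12 + t)/(1 + t))
G(s, R) = -10 (G(s, R) = (12 - 2)/(1 - 2) = 10/(-1) = -1*10 = -10)
(-901035 + G(-735, (3 + 11)*11)) - 375866 = (-901035 - 10) - 375866 = -901045 - 375866 = -1276911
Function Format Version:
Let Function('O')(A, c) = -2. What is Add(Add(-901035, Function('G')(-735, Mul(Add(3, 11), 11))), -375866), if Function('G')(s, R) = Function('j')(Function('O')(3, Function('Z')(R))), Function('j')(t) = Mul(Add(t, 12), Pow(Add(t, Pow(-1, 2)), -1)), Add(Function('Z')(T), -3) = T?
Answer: -1276911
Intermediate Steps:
Function('Z')(T) = Add(3, T)
Function('j')(t) = Mul(Pow(Add(1, t), -1), Add(12, t)) (Function('j')(t) = Mul(Add(12, t), Pow(Add(t, 1), -1)) = Mul(Add(12, t), Pow(Add(1, t), -1)) = Mul(Pow(Add(1, t), -1), Add(12, t)))
Function('G')(s, R) = -10 (Function('G')(s, R) = Mul(Pow(Add(1, -2), -1), Add(12, -2)) = Mul(Pow(-1, -1), 10) = Mul(-1, 10) = -10)
Add(Add(-901035, Function('G')(-735, Mul(Add(3, 11), 11))), -375866) = Add(Add(-901035, -10), -375866) = Add(-901045, -375866) = -1276911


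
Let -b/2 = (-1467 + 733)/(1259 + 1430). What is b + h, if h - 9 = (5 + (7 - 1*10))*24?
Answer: 154741/2689 ≈ 57.546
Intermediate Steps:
h = 57 (h = 9 + (5 + (7 - 1*10))*24 = 9 + (5 + (7 - 10))*24 = 9 + (5 - 3)*24 = 9 + 2*24 = 9 + 48 = 57)
b = 1468/2689 (b = -2*(-1467 + 733)/(1259 + 1430) = -(-1468)/2689 = -2*(-734/2689) = 1468/2689 ≈ 0.54593)
b + h = 1468/2689 + 57 = 154741/2689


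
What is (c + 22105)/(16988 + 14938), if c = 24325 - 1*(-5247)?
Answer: 51677/31926 ≈ 1.6186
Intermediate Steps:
c = 29572 (c = 24325 + 5247 = 29572)
(c + 22105)/(16988 + 14938) = (29572 + 22105)/(16988 + 14938) = 51677/31926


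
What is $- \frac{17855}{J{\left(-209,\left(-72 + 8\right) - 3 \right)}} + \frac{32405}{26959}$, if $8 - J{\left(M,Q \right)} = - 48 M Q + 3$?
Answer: $\frac{21299635400}{18120464891} \approx 1.1754$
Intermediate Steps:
$J{\left(M,Q \right)} = 5 + 48 M Q$ ($J{\left(M,Q \right)} = 8 - \left(- 48 M Q + 3\right) = 8 - \left(3 - 48 M Q\right) = 8 + \left(-3 + 48 M Q\right) = 5 + 48 M Q$)
$- \frac{17855}{J{\left(-209,\left(-72 + 8\right) - 3 \right)}} + \frac{32405}{26959} = - \frac{17855}{5 + 48 \left(-209\right) \left(\left(-72 + 8\right) - 3\right)} + \frac{32405}{26959} = - \frac{17855}{5 + 48 \left(-209\right) \left(-64 - 3\right)} + 32405 \cdot \frac{1}{26959} = - \frac{17855}{5 + 48 \left(-209\right) \left(-67\right)} + \frac{32405}{26959} = - \frac{17855}{5 + 672144} + \frac{32405}{26959} = - \frac{17855}{672149} + \frac{32405}{26959} = \frac{21299635400}{18120464891}$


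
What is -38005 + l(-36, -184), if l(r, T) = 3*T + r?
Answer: -38593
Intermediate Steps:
l(r, T) = r + 3*T
-38005 + l(-36, -184) = -38005 + (-36 + 3*(-184)) = -38005 + (-36 - 552) = -38005 - 588 = -38593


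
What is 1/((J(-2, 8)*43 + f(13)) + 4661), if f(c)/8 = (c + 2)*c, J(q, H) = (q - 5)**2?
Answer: 1/8328 ≈ 0.00012008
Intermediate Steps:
J(q, H) = (-5 + q)**2
f(c) = 8*c*(2 + c) (f(c) = 8*((c + 2)*c) = 8*((2 + c)*c) = 8*(c*(2 + c)) = 8*c*(2 + c))
1/((J(-2, 8)*43 + f(13)) + 4661) = 1/(((-5 - 2)**2*43 + 8*13*(2 + 13)) + 4661) = 1/(((-7)**2*43 + 8*13*15) + 4661) = 1/((49*43 + 1560) + 4661) = 1/((2107 + 1560) + 4661) = 1/(3667 + 4661) = 1/8328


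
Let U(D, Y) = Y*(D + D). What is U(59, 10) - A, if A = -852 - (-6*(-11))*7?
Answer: 2494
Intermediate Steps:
U(D, Y) = 2*D*Y (U(D, Y) = Y*(2*D) = 2*D*Y)
A = -1314 (A = -852 - 66*7 = -852 - 1*462 = -852 - 462 = -1314)
U(59, 10) - A = 2*59*10 - 1*(-1314) = 1180 + 1314 = 2494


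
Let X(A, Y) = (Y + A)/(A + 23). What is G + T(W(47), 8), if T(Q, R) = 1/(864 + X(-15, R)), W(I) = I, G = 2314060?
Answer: 15978584308/6905 ≈ 2.3141e+6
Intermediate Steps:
X(A, Y) = (A + Y)/(23 + A)
T(Q, R) = 1/(6897/8 + R/8) (T(Q, R) = 1/(864 + (-15 + R)/(23 - 15)) = 1/(864 + (-15 + R)/8) = 1/(864 + (-15/8 + R/8)) = 1/(6897/8 + R/8))
G + T(W(47), 8) = 2314060 + 8/(6897 + 8) = 2314060 + 8/6905 = 15978584308/6905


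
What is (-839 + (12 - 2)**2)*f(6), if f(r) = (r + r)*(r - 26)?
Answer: 177360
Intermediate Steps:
f(r) = 2*r*(-26 + r) (f(r) = (2*r)*(-26 + r) = 2*r*(-26 + r))
(-839 + (12 - 2)**2)*f(6) = (-839 + (12 - 2)**2)*(2*6*(-26 + 6)) = (-839 + 10**2)*(2*6*(-20)) = (-839 + 100)*(-240) = -739*(-240) = 177360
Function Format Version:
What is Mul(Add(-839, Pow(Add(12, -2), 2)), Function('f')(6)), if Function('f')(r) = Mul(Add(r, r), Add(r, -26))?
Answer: 177360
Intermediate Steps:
Function('f')(r) = Mul(2, r, Add(-26, r)) (Function('f')(r) = Mul(Mul(2, r), Add(-26, r)) = Mul(2, r, Add(-26, r)))
Mul(Add(-839, Pow(Add(12, -2), 2)), Function('f')(6)) = Mul(Add(-839, Pow(Add(12, -2), 2)), Mul(2, 6, Add(-26, 6))) = Mul(Add(-839, Pow(10, 2)), Mul(2, 6, -20)) = Mul(Add(-839, 100), -240) = Mul(-739, -240) = 177360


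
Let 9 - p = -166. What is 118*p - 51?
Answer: 20599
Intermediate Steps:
p = 175 (p = 9 - 1*(-166) = 9 + 166 = 175)
118*p - 51 = 118*175 - 51 = 20650 - 51 = 20599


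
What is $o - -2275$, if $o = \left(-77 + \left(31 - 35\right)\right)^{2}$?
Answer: $8836$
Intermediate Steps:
$o = 6561$ ($o = \left(-77 - 4\right)^{2} = \left(-81\right)^{2} = 6561$)
$o - -2275 = 6561 - -2275 = 6561 + 2275 = 8836$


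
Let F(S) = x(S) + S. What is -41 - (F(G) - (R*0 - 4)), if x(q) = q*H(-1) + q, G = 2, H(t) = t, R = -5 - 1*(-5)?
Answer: -47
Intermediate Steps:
R = 0 (R = -5 + 5 = 0)
x(q) = 0 (x(q) = q*(-1) + q = -q + q = 0)
F(S) = S (F(S) = 0 + S = S)
-41 - (F(G) - (R*0 - 4)) = -41 - (2 - (0*0 - 4)) = -41 - (2 - (0 - 4)) = -41 - (2 - 1*(-4)) = -41 - (2 + 4) = -41 - 1*6 = -41 - 6 = -47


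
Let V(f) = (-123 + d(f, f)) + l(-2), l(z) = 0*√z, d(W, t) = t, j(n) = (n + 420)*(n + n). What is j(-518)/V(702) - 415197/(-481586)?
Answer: 49134862471/278838294 ≈ 176.21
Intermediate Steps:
j(n) = 2*n*(420 + n) (j(n) = (420 + n)*(2*n) = 2*n*(420 + n))
l(z) = 0
V(f) = -123 + f (V(f) = (-123 + f) + 0 = -123 + f)
j(-518)/V(702) - 415197/(-481586) = (2*(-518)*(420 - 518))/(-123 + 702) - 415197/(-481586) = (2*(-518)*(-98))/579 - 415197*(-1/481586) = 101528*(1/579) + 415197/481586 = 101528/579 + 415197/481586 = 49134862471/278838294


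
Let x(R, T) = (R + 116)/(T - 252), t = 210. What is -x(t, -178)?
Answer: 163/215 ≈ 0.75814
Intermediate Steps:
x(R, T) = (116 + R)/(-252 + T)
-x(t, -178) = -(116 + 210)/(-252 - 178) = -326/(-430) = -(-1)*326/430 = -1*(-163/215) = 163/215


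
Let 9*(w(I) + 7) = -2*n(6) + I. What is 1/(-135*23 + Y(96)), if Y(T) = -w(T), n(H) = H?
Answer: -3/9322 ≈ -0.00032182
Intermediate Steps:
w(I) = -25/3 + I/9 (w(I) = -7 + (-2*6 + I)/9 = -7 + (-12 + I)/9 = -7 + (-4/3 + I/9) = -25/3 + I/9)
Y(T) = 25/3 - T/9 (Y(T) = -(-25/3 + T/9) = 25/3 - T/9)
1/(-135*23 + Y(96)) = 1/(-135*23 + (25/3 - ⅑*96)) = 1/(-3105 + (25/3 - 32/3)) = 1/(-3105 - 7/3) = 1/(-9322/3) = -3/9322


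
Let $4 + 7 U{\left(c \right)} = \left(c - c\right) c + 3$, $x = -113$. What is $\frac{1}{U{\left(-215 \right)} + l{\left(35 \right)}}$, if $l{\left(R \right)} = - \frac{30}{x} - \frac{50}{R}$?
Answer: $- \frac{791}{1033} \approx -0.76573$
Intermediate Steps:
$U{\left(c \right)} = - \frac{1}{7}$ ($U{\left(c \right)} = - \frac{4}{7} + \frac{\left(c - c\right) c + 3}{7} = - \frac{4}{7} + \frac{0 c + 3}{7} = - \frac{4}{7} + \frac{0 + 3}{7} = - \frac{4}{7} + \frac{1}{7} \cdot 3 = - \frac{4}{7} + \frac{3}{7} = - \frac{1}{7}$)
$l{\left(R \right)} = \frac{30}{113} - \frac{50}{R}$ ($l{\left(R \right)} = - \frac{30}{-113} - \frac{50}{R} = \left(-30\right) \left(- \frac{1}{113}\right) - \frac{50}{R} = \frac{30}{113} - \frac{50}{R}$)
$\frac{1}{U{\left(-215 \right)} + l{\left(35 \right)}} = \frac{1}{- \frac{1}{7} + \left(\frac{30}{113} - \frac{50}{35}\right)} = \frac{1}{- \frac{1}{7} + \left(\frac{30}{113} - \frac{10}{7}\right)} = \frac{1}{- \frac{1}{7} - \frac{920}{791}} = \frac{1}{- \frac{1033}{791}} = - \frac{791}{1033}$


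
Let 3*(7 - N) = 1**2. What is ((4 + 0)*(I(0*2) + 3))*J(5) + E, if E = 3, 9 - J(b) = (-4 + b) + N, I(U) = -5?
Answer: -23/3 ≈ -7.6667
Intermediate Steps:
N = 20/3 (N = 7 - 1/3*1**2 = 7 - 1/3*1 = 7 - 1/3 = 20/3 ≈ 6.6667)
J(b) = 19/3 - b (J(b) = 9 - ((-4 + b) + 20/3) = 9 - (8/3 + b) = 9 + (-8/3 - b) = 19/3 - b)
((4 + 0)*(I(0*2) + 3))*J(5) + E = ((4 + 0)*(-5 + 3))*(19/3 - 1*5) + 3 = (4*(-2))*(19/3 - 5) + 3 = -8*4/3 + 3 = -32/3 + 3 = -23/3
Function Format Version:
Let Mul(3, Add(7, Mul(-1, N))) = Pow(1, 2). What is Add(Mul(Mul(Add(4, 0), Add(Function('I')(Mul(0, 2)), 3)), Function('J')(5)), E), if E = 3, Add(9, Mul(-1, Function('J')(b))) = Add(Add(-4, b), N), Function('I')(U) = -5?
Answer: Rational(-23, 3) ≈ -7.6667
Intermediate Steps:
N = Rational(20, 3) (N = Add(7, Mul(Rational(-1, 3), Pow(1, 2))) = Add(7, Mul(Rational(-1, 3), 1)) = Add(7, Rational(-1, 3)) = Rational(20, 3) ≈ 6.6667)
Function('J')(b) = Add(Rational(19, 3), Mul(-1, b)) (Function('J')(b) = Add(9, Mul(-1, Add(Add(-4, b), Rational(20, 3)))) = Add(9, Mul(-1, Add(Rational(8, 3), b))) = Add(9, Add(Rational(-8, 3), Mul(-1, b))) = Add(Rational(19, 3), Mul(-1, b)))
Add(Mul(Mul(Add(4, 0), Add(Function('I')(Mul(0, 2)), 3)), Function('J')(5)), E) = Add(Mul(Mul(Add(4, 0), Add(-5, 3)), Add(Rational(19, 3), Mul(-1, 5))), 3) = Add(Mul(Mul(4, -2), Add(Rational(19, 3), -5)), 3) = Add(Mul(-8, Rational(4, 3)), 3) = Add(Rational(-32, 3), 3) = Rational(-23, 3)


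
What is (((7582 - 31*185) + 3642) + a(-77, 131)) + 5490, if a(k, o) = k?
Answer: 10902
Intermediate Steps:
(((7582 - 31*185) + 3642) + a(-77, 131)) + 5490 = (((7582 - 31*185) + 3642) - 77) + 5490 = (((7582 - 5735) + 3642) - 77) + 5490 = ((1847 + 3642) - 77) + 5490 = (5489 - 77) + 5490 = 5412 + 5490 = 10902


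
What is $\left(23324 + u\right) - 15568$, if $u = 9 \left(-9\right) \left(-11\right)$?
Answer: $8647$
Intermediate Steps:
$u = 891$ ($u = \left(-81\right) \left(-11\right) = 891$)
$\left(23324 + u\right) - 15568 = \left(23324 + 891\right) - 15568 = 24215 - 15568 = 8647$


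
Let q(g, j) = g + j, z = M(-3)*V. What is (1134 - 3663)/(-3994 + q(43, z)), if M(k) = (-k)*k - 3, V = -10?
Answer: 843/1277 ≈ 0.66014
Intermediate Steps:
M(k) = -3 - k² (M(k) = -k² - 3 = -3 - k²)
z = 120 (z = (-3 - 1*(-3)²)*(-10) = (-3 - 1*9)*(-10) = (-3 - 9)*(-10) = -12*(-10) = 120)
(1134 - 3663)/(-3994 + q(43, z)) = (1134 - 3663)/(-3994 + (43 + 120)) = -2529/(-3994 + 163) = -2529/(-3831) = -2529*(-1/3831) = 843/1277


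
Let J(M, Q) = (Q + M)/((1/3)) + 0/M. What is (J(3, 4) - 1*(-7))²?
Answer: 784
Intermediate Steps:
J(M, Q) = 3*M + 3*Q (J(M, Q) = (M + Q)/((1*(⅓))) + 0 = (M + Q)/(⅓) + 0 = (M + Q)*3 + 0 = (3*M + 3*Q) + 0 = 3*M + 3*Q)
(J(3, 4) - 1*(-7))² = ((3*3 + 3*4) - 1*(-7))² = ((9 + 12) + 7)² = (21 + 7)² = 28² = 784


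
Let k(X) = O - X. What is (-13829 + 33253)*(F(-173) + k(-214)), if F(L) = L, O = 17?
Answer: 1126592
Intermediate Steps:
k(X) = 17 - X
(-13829 + 33253)*(F(-173) + k(-214)) = (-13829 + 33253)*(-173 + (17 - 1*(-214))) = 19424*(-173 + (17 + 214)) = 19424*(-173 + 231) = 19424*58 = 1126592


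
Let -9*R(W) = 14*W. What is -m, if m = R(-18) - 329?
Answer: 301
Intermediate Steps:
R(W) = -14*W/9
m = -301 (m = -14/9*(-18) - 329 = 28 - 329 = -301)
-m = -1*(-301) = 301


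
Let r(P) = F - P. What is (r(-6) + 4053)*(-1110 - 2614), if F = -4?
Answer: -15100820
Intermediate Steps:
r(P) = -4 - P
(r(-6) + 4053)*(-1110 - 2614) = ((-4 - 1*(-6)) + 4053)*(-1110 - 2614) = ((-4 + 6) + 4053)*(-3724) = (2 + 4053)*(-3724) = 4055*(-3724) = -15100820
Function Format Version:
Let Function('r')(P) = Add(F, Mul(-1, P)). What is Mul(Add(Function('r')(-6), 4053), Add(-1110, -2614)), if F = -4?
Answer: -15100820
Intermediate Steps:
Function('r')(P) = Add(-4, Mul(-1, P))
Mul(Add(Function('r')(-6), 4053), Add(-1110, -2614)) = Mul(Add(Add(-4, Mul(-1, -6)), 4053), Add(-1110, -2614)) = Mul(Add(Add(-4, 6), 4053), -3724) = Mul(Add(2, 4053), -3724) = Mul(4055, -3724) = -15100820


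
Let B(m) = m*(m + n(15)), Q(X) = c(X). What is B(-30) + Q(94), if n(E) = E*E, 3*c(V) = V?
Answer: -17456/3 ≈ -5818.7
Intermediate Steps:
c(V) = V/3
n(E) = E²
Q(X) = X/3
B(m) = m*(225 + m) (B(m) = m*(m + 15²) = m*(m + 225) = m*(225 + m))
B(-30) + Q(94) = -30*(225 - 30) + (⅓)*94 = -30*195 + 94/3 = -5850 + 94/3 = -17456/3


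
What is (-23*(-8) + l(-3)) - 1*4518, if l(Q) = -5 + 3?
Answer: -4336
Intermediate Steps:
l(Q) = -2
(-23*(-8) + l(-3)) - 1*4518 = (-23*(-8) - 2) - 1*4518 = (184 - 2) - 4518 = 182 - 4518 = -4336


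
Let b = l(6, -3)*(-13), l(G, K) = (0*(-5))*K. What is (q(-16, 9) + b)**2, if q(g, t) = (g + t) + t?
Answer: 4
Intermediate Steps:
l(G, K) = 0 (l(G, K) = 0*K = 0)
b = 0 (b = 0*(-13) = 0)
q(g, t) = g + 2*t
(q(-16, 9) + b)**2 = ((-16 + 2*9) + 0)**2 = ((-16 + 18) + 0)**2 = (2 + 0)**2 = 2**2 = 4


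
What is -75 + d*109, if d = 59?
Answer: 6356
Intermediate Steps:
-75 + d*109 = -75 + 59*109 = -75 + 6431 = 6356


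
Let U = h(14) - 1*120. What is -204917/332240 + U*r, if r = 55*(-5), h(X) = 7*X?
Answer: 2009847083/332240 ≈ 6049.4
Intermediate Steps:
r = -275
U = -22 (U = 7*14 - 1*120 = 98 - 120 = -22)
-204917/332240 + U*r = -204917/332240 - 22*(-275) = -204917*1/332240 + 6050 = -204917/332240 + 6050 = 2009847083/332240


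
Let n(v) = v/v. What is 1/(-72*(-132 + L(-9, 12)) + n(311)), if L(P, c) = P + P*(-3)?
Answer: 1/8209 ≈ 0.00012182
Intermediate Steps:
n(v) = 1
L(P, c) = -2*P (L(P, c) = P - 3*P = -2*P)
1/(-72*(-132 + L(-9, 12)) + n(311)) = 1/(-72*(-132 - 2*(-9)) + 1) = 1/(-72*(-132 + 18) + 1) = 1/(-72*(-114) + 1) = 1/(8208 + 1) = 1/8209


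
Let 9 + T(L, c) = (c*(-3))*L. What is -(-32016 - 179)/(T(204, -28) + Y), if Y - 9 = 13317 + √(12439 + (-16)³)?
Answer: 326811445/309125622 - 32195*√103/103041874 ≈ 1.0540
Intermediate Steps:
T(L, c) = -9 - 3*L*c (T(L, c) = -9 + (c*(-3))*L = -9 + (-3*c)*L = -9 - 3*L*c)
Y = 13326 + 9*√103 (Y = 9 + (13317 + √(12439 + (-16)³)) = 9 + (13317 + √(12439 - 4096)) = 9 + (13317 + √8343) = 9 + (13317 + 9*√103) = 13326 + 9*√103 ≈ 13417.)
-(-32016 - 179)/(T(204, -28) + Y) = -(-32016 - 179)/((-9 - 3*204*(-28)) + (13326 + 9*√103)) = -(-32195)/((-9 + 17136) + (13326 + 9*√103)) = -(-32195)/(17127 + (13326 + 9*√103)) = -(-32195)/(30453 + 9*√103) = 32195/(30453 + 9*√103)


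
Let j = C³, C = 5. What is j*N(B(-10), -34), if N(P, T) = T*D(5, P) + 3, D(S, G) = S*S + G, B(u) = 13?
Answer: -161125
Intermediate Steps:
D(S, G) = G + S² (D(S, G) = S² + G = G + S²)
N(P, T) = 3 + T*(25 + P) (N(P, T) = T*(P + 5²) + 3 = T*(P + 25) + 3 = T*(25 + P) + 3 = 3 + T*(25 + P))
j = 125 (j = 5³ = 125)
j*N(B(-10), -34) = 125*(3 - 34*(25 + 13)) = 125*(3 - 34*38) = 125*(3 - 1292) = 125*(-1289) = -161125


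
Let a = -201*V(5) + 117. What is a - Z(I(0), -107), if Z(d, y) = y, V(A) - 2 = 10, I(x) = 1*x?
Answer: -2188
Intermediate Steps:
I(x) = x
V(A) = 12 (V(A) = 2 + 10 = 12)
a = -2295 (a = -201*12 + 117 = -2412 + 117 = -2295)
a - Z(I(0), -107) = -2295 - 1*(-107) = -2295 + 107 = -2188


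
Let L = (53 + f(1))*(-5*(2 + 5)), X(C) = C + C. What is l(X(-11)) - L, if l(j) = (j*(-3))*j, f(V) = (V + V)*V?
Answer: 473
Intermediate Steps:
f(V) = 2*V² (f(V) = (2*V)*V = 2*V²)
X(C) = 2*C
l(j) = -3*j² (l(j) = (-3*j)*j = -3*j²)
L = -1925 (L = (53 + 2*1²)*(-5*(2 + 5)) = (53 + 2*1)*(-5*7) = (53 + 2)*(-35) = 55*(-35) = -1925)
l(X(-11)) - L = -3*(2*(-11))² - 1*(-1925) = -3*(-22)² + 1925 = -3*484 + 1925 = -1452 + 1925 = 473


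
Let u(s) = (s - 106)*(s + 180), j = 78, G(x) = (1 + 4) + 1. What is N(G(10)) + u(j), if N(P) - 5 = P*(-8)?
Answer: -7267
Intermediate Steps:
G(x) = 6 (G(x) = 5 + 1 = 6)
u(s) = (-106 + s)*(180 + s)
N(P) = 5 - 8*P (N(P) = 5 + P*(-8) = 5 - 8*P)
N(G(10)) + u(j) = (5 - 8*6) + (-19080 + 78² + 74*78) = (5 - 48) + (-19080 + 6084 + 5772) = -43 - 7224 = -7267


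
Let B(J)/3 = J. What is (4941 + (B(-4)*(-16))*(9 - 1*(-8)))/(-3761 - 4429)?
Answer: -547/546 ≈ -1.0018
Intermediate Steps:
B(J) = 3*J
(4941 + (B(-4)*(-16))*(9 - 1*(-8)))/(-3761 - 4429) = (4941 + ((3*(-4))*(-16))*(9 - 1*(-8)))/(-3761 - 4429) = (4941 + (-12*(-16))*(9 + 8))/(-8190) = (4941 + 192*17)*(-1/8190) = (4941 + 3264)*(-1/8190) = 8205*(-1/8190) = -547/546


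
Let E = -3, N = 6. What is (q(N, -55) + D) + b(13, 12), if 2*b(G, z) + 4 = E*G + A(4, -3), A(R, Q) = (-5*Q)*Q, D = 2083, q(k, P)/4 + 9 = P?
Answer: 1783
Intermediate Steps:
q(k, P) = -36 + 4*P
A(R, Q) = -5*Q²
b(G, z) = -49/2 - 3*G/2 (b(G, z) = -2 + (-3*G - 5*(-3)²)/2 = -2 + (-3*G - 5*9)/2 = -2 + (-3*G - 45)/2 = -2 + (-45 - 3*G)/2 = -2 + (-45/2 - 3*G/2) = -49/2 - 3*G/2)
(q(N, -55) + D) + b(13, 12) = ((-36 + 4*(-55)) + 2083) + (-49/2 - 3/2*13) = ((-36 - 220) + 2083) + (-49/2 - 39/2) = (-256 + 2083) - 44 = 1827 - 44 = 1783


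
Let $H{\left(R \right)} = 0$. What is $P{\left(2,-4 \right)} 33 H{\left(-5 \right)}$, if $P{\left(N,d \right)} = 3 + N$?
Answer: $0$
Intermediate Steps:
$P{\left(2,-4 \right)} 33 H{\left(-5 \right)} = \left(3 + 2\right) 33 \cdot 0 = 5 \cdot 33 \cdot 0 = 165 \cdot 0 = 0$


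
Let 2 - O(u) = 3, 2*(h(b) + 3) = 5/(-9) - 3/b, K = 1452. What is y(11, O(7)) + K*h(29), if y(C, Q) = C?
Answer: -419639/87 ≈ -4823.4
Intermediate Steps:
h(b) = -59/18 - 3/(2*b) (h(b) = -3 + (5/(-9) - 3/b)/2 = -3 + (5*(-1/9) - 3/b)/2 = -3 + (-5/9 - 3/b)/2 = -3 + (-5/18 - 3/(2*b)) = -59/18 - 3/(2*b))
O(u) = -1 (O(u) = 2 - 1*3 = 2 - 3 = -1)
y(11, O(7)) + K*h(29) = 11 + 1452*((1/18)*(-27 - 59*29)/29) = 11 + 1452*((1/18)*(1/29)*(-27 - 1711)) = 11 + 1452*((1/18)*(1/29)*(-1738)) = 11 + 1452*(-869/261) = 11 - 420596/87 = -419639/87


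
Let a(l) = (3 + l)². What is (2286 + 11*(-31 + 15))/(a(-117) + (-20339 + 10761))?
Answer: 1055/1709 ≈ 0.61732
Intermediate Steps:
(2286 + 11*(-31 + 15))/(a(-117) + (-20339 + 10761)) = (2286 + 11*(-31 + 15))/((3 - 117)² + (-20339 + 10761)) = (2286 + 11*(-16))/((-114)² - 9578) = (2286 - 176)/(12996 - 9578) = 2110/3418 = 2110*(1/3418) = 1055/1709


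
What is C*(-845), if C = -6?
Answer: 5070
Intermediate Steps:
C*(-845) = -6*(-845) = 5070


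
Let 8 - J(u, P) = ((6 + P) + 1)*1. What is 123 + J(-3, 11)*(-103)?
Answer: 1153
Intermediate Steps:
J(u, P) = 1 - P (J(u, P) = 8 - ((6 + P) + 1) = 8 - (7 + P) = 8 + (-7 - P) = 1 - P)
123 + J(-3, 11)*(-103) = 123 + (1 - 1*11)*(-103) = 123 + (1 - 11)*(-103) = 123 - 10*(-103) = 123 + 1030 = 1153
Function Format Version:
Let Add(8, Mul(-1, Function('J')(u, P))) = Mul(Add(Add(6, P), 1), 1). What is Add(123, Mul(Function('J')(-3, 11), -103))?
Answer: 1153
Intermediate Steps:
Function('J')(u, P) = Add(1, Mul(-1, P)) (Function('J')(u, P) = Add(8, Mul(-1, Mul(Add(Add(6, P), 1), 1))) = Add(8, Mul(-1, Mul(Add(7, P), 1))) = Add(8, Mul(-1, Add(7, P))) = Add(8, Add(-7, Mul(-1, P))) = Add(1, Mul(-1, P)))
Add(123, Mul(Function('J')(-3, 11), -103)) = Add(123, Mul(Add(1, Mul(-1, 11)), -103)) = Add(123, Mul(Add(1, -11), -103)) = Add(123, Mul(-10, -103)) = Add(123, 1030) = 1153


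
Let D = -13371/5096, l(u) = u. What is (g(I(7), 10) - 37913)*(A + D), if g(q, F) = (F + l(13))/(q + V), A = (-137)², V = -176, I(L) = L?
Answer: -76594267009495/107653 ≈ -7.1149e+8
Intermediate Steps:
D = -13371/5096 (D = -13371*1/5096 = -13371/5096 ≈ -2.6238)
A = 18769
g(q, F) = (13 + F)/(-176 + q) (g(q, F) = (F + 13)/(q - 176) = (13 + F)/(-176 + q))
(g(I(7), 10) - 37913)*(A + D) = ((13 + 10)/(-176 + 7) - 37913)*(18769 - 13371/5096) = (23/(-169) - 37913)*(95633453/5096) = (-1/169*23 - 37913)*(95633453/5096) = (-23/169 - 37913)*(95633453/5096) = -6407320/169*95633453/5096 = -76594267009495/107653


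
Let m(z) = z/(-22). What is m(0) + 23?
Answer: 23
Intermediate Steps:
m(z) = -z/22 (m(z) = z*(-1/22) = -z/22)
m(0) + 23 = -1/22*0 + 23 = 0 + 23 = 23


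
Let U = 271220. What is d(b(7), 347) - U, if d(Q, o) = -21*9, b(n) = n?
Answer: -271409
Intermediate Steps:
d(Q, o) = -189
d(b(7), 347) - U = -189 - 1*271220 = -189 - 271220 = -271409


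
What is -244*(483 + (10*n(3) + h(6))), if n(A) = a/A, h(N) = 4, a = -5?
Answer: -344284/3 ≈ -1.1476e+5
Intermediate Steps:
n(A) = -5/A
-244*(483 + (10*n(3) + h(6))) = -244*(483 + (10*(-5/3) + 4)) = -244*(483 + (-50/3 + 4)) = -244*(483 - 38/3) = -244*1411/3 = -344284/3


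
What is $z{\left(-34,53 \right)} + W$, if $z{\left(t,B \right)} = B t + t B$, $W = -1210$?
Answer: $-4814$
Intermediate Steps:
$z{\left(t,B \right)} = 2 B t$ ($z{\left(t,B \right)} = B t + B t = 2 B t$)
$z{\left(-34,53 \right)} + W = 2 \cdot 53 \left(-34\right) - 1210 = -3604 - 1210 = -4814$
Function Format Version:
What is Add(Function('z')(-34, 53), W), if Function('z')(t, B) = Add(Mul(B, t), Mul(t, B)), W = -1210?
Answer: -4814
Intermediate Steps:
Function('z')(t, B) = Mul(2, B, t) (Function('z')(t, B) = Add(Mul(B, t), Mul(B, t)) = Mul(2, B, t))
Add(Function('z')(-34, 53), W) = Add(Mul(2, 53, -34), -1210) = Add(-3604, -1210) = -4814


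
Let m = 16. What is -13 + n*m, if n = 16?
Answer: 243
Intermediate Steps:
-13 + n*m = -13 + 16*16 = -13 + 256 = 243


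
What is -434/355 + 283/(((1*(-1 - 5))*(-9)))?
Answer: 77029/19170 ≈ 4.0182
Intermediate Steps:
-434/355 + 283/(((1*(-1 - 5))*(-9))) = -434*1/355 + 283/(((1*(-6))*(-9))) = -434/355 + 283/((-6*(-9))) = -434/355 + 283/54 = 77029/19170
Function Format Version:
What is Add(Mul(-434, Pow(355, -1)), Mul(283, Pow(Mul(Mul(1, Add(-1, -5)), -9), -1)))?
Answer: Rational(77029, 19170) ≈ 4.0182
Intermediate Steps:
Add(Mul(-434, Pow(355, -1)), Mul(283, Pow(Mul(Mul(1, Add(-1, -5)), -9), -1))) = Add(Mul(-434, Rational(1, 355)), Mul(283, Pow(Mul(Mul(1, -6), -9), -1))) = Add(Rational(-434, 355), Mul(283, Pow(Mul(-6, -9), -1))) = Add(Rational(-434, 355), Mul(283, Pow(54, -1))) = Add(Rational(-434, 355), Mul(283, Rational(1, 54))) = Add(Rational(-434, 355), Rational(283, 54)) = Rational(77029, 19170)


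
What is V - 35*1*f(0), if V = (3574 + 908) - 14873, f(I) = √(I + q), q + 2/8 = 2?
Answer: -10391 - 35*√7/2 ≈ -10437.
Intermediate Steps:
q = 7/4 (q = -¼ + 2 = 7/4 ≈ 1.7500)
f(I) = √(7/4 + I) (f(I) = √(I + 7/4) = √(7/4 + I))
V = -10391 (V = 4482 - 14873 = -10391)
V - 35*1*f(0) = -10391 - 35*1*√(7 + 4*0)/2 = -10391 - 35*√(7 + 0)/2 = -10391 - 35*√7/2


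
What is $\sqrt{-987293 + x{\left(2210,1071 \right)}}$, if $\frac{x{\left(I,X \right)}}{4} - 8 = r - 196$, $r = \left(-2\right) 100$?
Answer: $i \sqrt{988845} \approx 994.41 i$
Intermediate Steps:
$r = -200$
$x{\left(I,X \right)} = -1552$ ($x{\left(I,X \right)} = 32 + 4 \left(-200 - 196\right) = 32 + 4 \left(-396\right) = 32 - 1584 = -1552$)
$\sqrt{-987293 + x{\left(2210,1071 \right)}} = \sqrt{-987293 - 1552} = \sqrt{-988845} = i \sqrt{988845}$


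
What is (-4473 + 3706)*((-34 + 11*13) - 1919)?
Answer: 1388270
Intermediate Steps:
(-4473 + 3706)*((-34 + 11*13) - 1919) = -767*((-34 + 143) - 1919) = -767*(109 - 1919) = -767*(-1810) = 1388270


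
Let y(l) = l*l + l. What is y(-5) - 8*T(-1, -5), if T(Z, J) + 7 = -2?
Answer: 92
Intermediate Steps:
T(Z, J) = -9 (T(Z, J) = -7 - 2 = -9)
y(l) = l + l**2 (y(l) = l**2 + l = l + l**2)
y(-5) - 8*T(-1, -5) = -5*(1 - 5) - 8*(-9) = -5*(-4) + 72 = 20 + 72 = 92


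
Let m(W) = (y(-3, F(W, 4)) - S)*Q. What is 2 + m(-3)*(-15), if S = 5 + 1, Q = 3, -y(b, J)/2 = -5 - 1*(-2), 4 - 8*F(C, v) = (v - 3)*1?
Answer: 2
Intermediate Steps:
F(C, v) = 7/8 - v/8 (F(C, v) = 1/2 - (v - 3)/8 = 1/2 - (-3 + v)/8 = 1/2 + (3/8 - v/8) = 7/8 - v/8)
y(b, J) = 6 (y(b, J) = -2*(-5 - 1*(-2)) = -2*(-5 + 2) = -2*(-3) = 6)
S = 6
m(W) = 0 (m(W) = (6 - 1*6)*3 = (6 - 6)*3 = 0*3 = 0)
2 + m(-3)*(-15) = 2 + 0*(-15) = 2 + 0 = 2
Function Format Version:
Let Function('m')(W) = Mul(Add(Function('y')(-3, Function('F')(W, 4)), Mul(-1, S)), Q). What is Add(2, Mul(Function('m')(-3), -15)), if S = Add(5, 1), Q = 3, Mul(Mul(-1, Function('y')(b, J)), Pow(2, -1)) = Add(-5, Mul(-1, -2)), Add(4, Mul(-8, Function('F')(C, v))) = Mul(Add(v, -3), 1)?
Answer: 2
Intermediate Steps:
Function('F')(C, v) = Add(Rational(7, 8), Mul(Rational(-1, 8), v)) (Function('F')(C, v) = Add(Rational(1, 2), Mul(Rational(-1, 8), Mul(Add(v, -3), 1))) = Add(Rational(1, 2), Mul(Rational(-1, 8), Mul(Add(-3, v), 1))) = Add(Rational(1, 2), Mul(Rational(-1, 8), Add(-3, v))) = Add(Rational(1, 2), Add(Rational(3, 8), Mul(Rational(-1, 8), v))) = Add(Rational(7, 8), Mul(Rational(-1, 8), v)))
Function('y')(b, J) = 6 (Function('y')(b, J) = Mul(-2, Add(-5, Mul(-1, -2))) = Mul(-2, Add(-5, 2)) = Mul(-2, -3) = 6)
S = 6
Function('m')(W) = 0 (Function('m')(W) = Mul(Add(6, Mul(-1, 6)), 3) = Mul(Add(6, -6), 3) = Mul(0, 3) = 0)
Add(2, Mul(Function('m')(-3), -15)) = Add(2, Mul(0, -15)) = Add(2, 0) = 2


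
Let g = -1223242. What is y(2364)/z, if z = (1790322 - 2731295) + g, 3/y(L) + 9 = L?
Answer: -1/1698908775 ≈ -5.8861e-10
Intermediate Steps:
y(L) = 3/(-9 + L)
z = -2164215 (z = (1790322 - 2731295) - 1223242 = -940973 - 1223242 = -2164215)
y(2364)/z = (3/(-9 + 2364))/(-2164215) = (3/2355)*(-1/2164215) = (3*(1/2355))*(-1/2164215) = (1/785)*(-1/2164215) = -1/1698908775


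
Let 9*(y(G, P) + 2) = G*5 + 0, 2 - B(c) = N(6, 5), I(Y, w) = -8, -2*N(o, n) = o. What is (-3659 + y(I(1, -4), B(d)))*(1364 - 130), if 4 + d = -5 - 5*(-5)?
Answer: -40708426/9 ≈ -4.5232e+6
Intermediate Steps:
N(o, n) = -o/2
d = 16 (d = -4 + (-5 - 5*(-5)) = -4 + (-5 + 25) = -4 + 20 = 16)
B(c) = 5 (B(c) = 2 - (-1)*6/2 = 2 - 1*(-3) = 2 + 3 = 5)
y(G, P) = -2 + 5*G/9 (y(G, P) = -2 + (G*5 + 0)/9 = -2 + (5*G + 0)/9 = -2 + (5*G)/9 = -2 + 5*G/9)
(-3659 + y(I(1, -4), B(d)))*(1364 - 130) = (-3659 + (-2 + (5/9)*(-8)))*(1364 - 130) = (-3659 + (-2 - 40/9))*1234 = (-3659 - 58/9)*1234 = -32989/9*1234 = -40708426/9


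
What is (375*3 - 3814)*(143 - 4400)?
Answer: 11447073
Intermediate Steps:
(375*3 - 3814)*(143 - 4400) = (1125 - 3814)*(-4257) = -2689*(-4257) = 11447073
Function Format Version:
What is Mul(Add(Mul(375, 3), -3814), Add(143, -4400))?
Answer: 11447073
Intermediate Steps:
Mul(Add(Mul(375, 3), -3814), Add(143, -4400)) = Mul(Add(1125, -3814), -4257) = Mul(-2689, -4257) = 11447073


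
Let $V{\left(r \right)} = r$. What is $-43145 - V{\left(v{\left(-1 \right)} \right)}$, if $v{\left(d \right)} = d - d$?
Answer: $-43145$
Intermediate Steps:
$v{\left(d \right)} = 0$
$-43145 - V{\left(v{\left(-1 \right)} \right)} = -43145 - 0 = -43145 + 0 = -43145$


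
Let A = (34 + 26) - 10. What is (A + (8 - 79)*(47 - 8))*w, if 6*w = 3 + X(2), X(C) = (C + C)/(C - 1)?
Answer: -19033/6 ≈ -3172.2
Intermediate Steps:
X(C) = 2*C/(-1 + C) (X(C) = (2*C)/(-1 + C) = 2*C/(-1 + C))
w = 7/6 (w = (3 + 2*2/(-1 + 2))/6 = (3 + 2*2/1)/6 = (3 + 2*2*1)/6 = (3 + 4)/6 = (1/6)*7 = 7/6 ≈ 1.1667)
A = 50 (A = 60 - 10 = 50)
(A + (8 - 79)*(47 - 8))*w = (50 + (8 - 79)*(47 - 8))*(7/6) = (50 - 71*39)*(7/6) = (50 - 2769)*(7/6) = -2719*7/6 = -19033/6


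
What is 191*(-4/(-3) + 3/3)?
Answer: 1337/3 ≈ 445.67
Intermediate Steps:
191*(-4/(-3) + 3/3) = 191*(-4*(-⅓) + 3*(⅓)) = 191*(4/3 + 1) = 191*(7/3) = 1337/3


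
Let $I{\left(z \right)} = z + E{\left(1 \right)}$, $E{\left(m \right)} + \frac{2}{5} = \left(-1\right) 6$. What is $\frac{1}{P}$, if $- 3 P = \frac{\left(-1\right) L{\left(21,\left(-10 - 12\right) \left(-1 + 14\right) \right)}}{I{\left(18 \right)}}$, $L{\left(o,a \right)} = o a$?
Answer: $- \frac{29}{5005} \approx -0.0057942$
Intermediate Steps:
$E{\left(m \right)} = - \frac{32}{5}$ ($E{\left(m \right)} = - \frac{2}{5} - 6 = - \frac{32}{5}$)
$I{\left(z \right)} = - \frac{32}{5} + z$ ($I{\left(z \right)} = z - \frac{32}{5} = - \frac{32}{5} + z$)
$L{\left(o,a \right)} = a o$
$P = - \frac{5005}{29}$ ($P = - \frac{- \left(-10 - 12\right) \left(-1 + 14\right) 21 \frac{1}{- \frac{32}{5} + 18}}{3} = - \frac{- \left(-22\right) 13 \cdot 21 \frac{1}{\frac{58}{5}}}{3} = - \frac{- \left(-286\right) 21 \cdot \frac{5}{58}}{3} = - \frac{\left(-1\right) \left(-6006\right) \frac{5}{58}}{3} = - \frac{6006 \cdot \frac{5}{58}}{3} = \left(- \frac{1}{3}\right) \frac{15015}{29} = - \frac{5005}{29} \approx -172.59$)
$\frac{1}{P} = \frac{1}{- \frac{5005}{29}} = - \frac{29}{5005}$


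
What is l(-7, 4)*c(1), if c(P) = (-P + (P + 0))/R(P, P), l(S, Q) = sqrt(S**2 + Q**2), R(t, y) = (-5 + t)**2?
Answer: 0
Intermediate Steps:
l(S, Q) = sqrt(Q**2 + S**2)
c(P) = 0 (c(P) = (-P + (P + 0))/((-5 + P)**2) = (-P + P)/(-5 + P)**2 = 0/(-5 + P)**2 = 0)
l(-7, 4)*c(1) = sqrt(4**2 + (-7)**2)*0 = sqrt(16 + 49)*0 = sqrt(65)*0 = 0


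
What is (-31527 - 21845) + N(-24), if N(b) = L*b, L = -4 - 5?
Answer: -53156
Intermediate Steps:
L = -9
N(b) = -9*b
(-31527 - 21845) + N(-24) = (-31527 - 21845) - 9*(-24) = -53372 + 216 = -53156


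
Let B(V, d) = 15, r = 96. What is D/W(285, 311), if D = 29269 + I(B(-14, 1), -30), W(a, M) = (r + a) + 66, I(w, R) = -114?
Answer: 29155/447 ≈ 65.224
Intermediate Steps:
W(a, M) = 162 + a (W(a, M) = (96 + a) + 66 = 162 + a)
D = 29155 (D = 29269 - 114 = 29155)
D/W(285, 311) = 29155/(162 + 285) = 29155/447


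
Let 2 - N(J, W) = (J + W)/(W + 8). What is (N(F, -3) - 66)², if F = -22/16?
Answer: 255025/64 ≈ 3984.8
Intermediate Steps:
F = -11/8 (F = -22*1/16 = -11/8 ≈ -1.3750)
N(J, W) = 2 - (J + W)/(8 + W) (N(J, W) = 2 - (J + W)/(W + 8) = 2 - (J + W)/(8 + W))
(N(F, -3) - 66)² = ((16 - 3 - 1*(-11/8))/(8 - 3) - 66)² = ((16 - 3 + 11/8)/5 - 66)² = ((⅕)*(115/8) - 66)² = (23/8 - 66)² = (-505/8)² = 255025/64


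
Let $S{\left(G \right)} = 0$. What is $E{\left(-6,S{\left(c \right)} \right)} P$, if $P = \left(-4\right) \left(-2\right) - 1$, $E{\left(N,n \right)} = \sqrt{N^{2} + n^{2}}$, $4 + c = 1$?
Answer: $42$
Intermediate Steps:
$c = -3$ ($c = -4 + 1 = -3$)
$P = 7$ ($P = 8 - 1 = 7$)
$E{\left(-6,S{\left(c \right)} \right)} P = \sqrt{\left(-6\right)^{2} + 0^{2}} \cdot 7 = \sqrt{36 + 0} \cdot 7 = \sqrt{36} \cdot 7 = 6 \cdot 7 = 42$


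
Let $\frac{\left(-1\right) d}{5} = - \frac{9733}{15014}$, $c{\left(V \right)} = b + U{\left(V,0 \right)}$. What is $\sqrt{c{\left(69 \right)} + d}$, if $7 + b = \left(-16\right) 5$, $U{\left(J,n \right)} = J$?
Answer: $\frac{i \sqrt{3326907218}}{15014} \approx 3.8417 i$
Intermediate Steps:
$b = -87$ ($b = -7 - 80 = -87$)
$c{\left(V \right)} = -87 + V$
$d = \frac{48665}{15014}$ ($d = - 5 \left(- \frac{9733}{15014}\right) = - 5 \left(\left(-9733\right) \frac{1}{15014}\right) = \left(-5\right) \left(- \frac{9733}{15014}\right) = \frac{48665}{15014} \approx 3.2413$)
$\sqrt{c{\left(69 \right)} + d} = \sqrt{\left(-87 + 69\right) + \frac{48665}{15014}} = \sqrt{-18 + \frac{48665}{15014}} = \sqrt{- \frac{221587}{15014}} = \frac{i \sqrt{3326907218}}{15014}$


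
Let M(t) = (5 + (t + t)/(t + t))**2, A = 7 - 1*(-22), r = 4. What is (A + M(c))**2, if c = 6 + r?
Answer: 4225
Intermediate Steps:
c = 10 (c = 6 + 4 = 10)
A = 29 (A = 7 + 22 = 29)
M(t) = 36 (M(t) = (5 + (2*t)/((2*t)))**2 = (5 + (2*t)*(1/(2*t)))**2 = (5 + 1)**2 = 6**2 = 36)
(A + M(c))**2 = (29 + 36)**2 = 65**2 = 4225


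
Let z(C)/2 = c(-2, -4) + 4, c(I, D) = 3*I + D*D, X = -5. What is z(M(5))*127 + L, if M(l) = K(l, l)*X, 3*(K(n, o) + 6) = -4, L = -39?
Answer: 3517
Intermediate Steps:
K(n, o) = -22/3 (K(n, o) = -6 + (⅓)*(-4) = -6 - 4/3 = -22/3)
M(l) = 110/3 (M(l) = -22/3*(-5) = 110/3)
c(I, D) = D² + 3*I (c(I, D) = 3*I + D² = D² + 3*I)
z(C) = 28 (z(C) = 2*(((-4)² + 3*(-2)) + 4) = 2*((16 - 6) + 4) = 2*(10 + 4) = 2*14 = 28)
z(M(5))*127 + L = 28*127 - 39 = 3556 - 39 = 3517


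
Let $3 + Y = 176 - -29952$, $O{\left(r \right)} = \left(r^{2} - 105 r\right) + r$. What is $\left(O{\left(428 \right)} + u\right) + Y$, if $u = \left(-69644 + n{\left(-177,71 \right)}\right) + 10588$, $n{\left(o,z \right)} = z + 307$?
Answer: $110119$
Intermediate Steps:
$n{\left(o,z \right)} = 307 + z$
$O{\left(r \right)} = r^{2} - 104 r$
$u = -58678$ ($u = \left(-69644 + \left(307 + 71\right)\right) + 10588 = \left(-69644 + 378\right) + 10588 = -69266 + 10588 = -58678$)
$Y = 30125$ ($Y = -3 + \left(176 - -29952\right) = -3 + \left(176 + 29952\right) = -3 + 30128 = 30125$)
$\left(O{\left(428 \right)} + u\right) + Y = \left(428 \left(-104 + 428\right) - 58678\right) + 30125 = \left(428 \cdot 324 - 58678\right) + 30125 = \left(138672 - 58678\right) + 30125 = 79994 + 30125 = 110119$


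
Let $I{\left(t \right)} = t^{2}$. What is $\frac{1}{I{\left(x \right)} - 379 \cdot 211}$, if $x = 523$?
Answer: $\frac{1}{193560} \approx 5.1664 \cdot 10^{-6}$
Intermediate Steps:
$\frac{1}{I{\left(x \right)} - 379 \cdot 211} = \frac{1}{523^{2} - 379 \cdot 211} = \frac{1}{273529 - 79969} = \frac{1}{193560}$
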